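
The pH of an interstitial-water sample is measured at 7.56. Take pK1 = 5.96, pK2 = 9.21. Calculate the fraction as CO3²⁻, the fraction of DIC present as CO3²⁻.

α₂ = 1 / (1 + [H⁺]/K2 + [H⁺]²/(K1K2)) = 1 / (1 + 10^+1.65 + 10^+0.05)
   = 1 / (1 + 44.668 + 1.1220) = 1/46.790 = 0.02137

α₂ = 0.0214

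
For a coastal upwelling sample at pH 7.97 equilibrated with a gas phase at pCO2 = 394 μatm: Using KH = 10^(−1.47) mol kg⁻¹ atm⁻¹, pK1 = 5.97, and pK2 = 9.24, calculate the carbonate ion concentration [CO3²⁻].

[CO2*] = KH · pCO2 = 10^(−1.47) × 394×10^-6 = 1.335×10^-5 mol/kg
α₀ = 1/(1 + K1/[H⁺] + K1K2/[H⁺]²) = 1/(1 + 10^+2.00 + 10^+0.73) = 0.009401
DIC = [CO2*]/α₀ = 1.335×10^-5 / 0.009401 = 1.420 mmol/kg
[CO3²⁻] = α₂·DIC; α₂ = 0.05049, so [CO3²⁻] = 0.05049 × 1.420 = 0.0717 mmol/kg

[CO3²⁻] = 0.0717 mmol/kg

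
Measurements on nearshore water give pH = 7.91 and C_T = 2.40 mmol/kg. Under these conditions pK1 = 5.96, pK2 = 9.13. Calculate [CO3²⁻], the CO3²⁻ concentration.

[CO3²⁻] = 0.135 mmol/kg

α₂ = 1 / (1 + [H⁺]/K2 + [H⁺]²/(K1K2)) = 1 / (1 + 10^+1.22 + 10^-0.73)
   = 1 / (1 + 16.596 + 0.18621) = 1/17.782 = 0.05624
[CO3²⁻] = α₂ × DIC = 0.05624 × 2.40 = 0.135 mmol/kg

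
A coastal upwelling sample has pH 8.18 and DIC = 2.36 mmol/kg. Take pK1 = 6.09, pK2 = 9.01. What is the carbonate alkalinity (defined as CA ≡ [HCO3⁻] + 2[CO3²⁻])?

CA = [HCO3⁻] + 2[CO3²⁻] = (α₁ + 2α₂)·DIC
At pH 8.18: [H⁺]/K1 = 10^-2.09 = 0.0081283, K2/[H⁺] = 10^-0.83 = 0.14791
α₁ = 1/(1 + 0.0081283 + 0.14791) = 1/1.1560 = 0.8650; α₂ = α₁·K2/[H⁺] = 0.1279
α₁ + 2α₂ = 1.1209
CA = 1.1209 × 2.36 = 2.65 mmol/kg

CA = 2.65 mmol/kg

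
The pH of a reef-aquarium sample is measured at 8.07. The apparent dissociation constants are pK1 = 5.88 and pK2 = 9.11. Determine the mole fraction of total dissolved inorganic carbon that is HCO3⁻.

α₁ = 1 / (1 + [H⁺]/K1 + K2/[H⁺]) = 1 / (1 + 10^-2.19 + 10^-1.04)
   = 1 / (1 + 0.0064565 + 0.091201) = 1/1.0977 = 0.9110

α₁ = 0.911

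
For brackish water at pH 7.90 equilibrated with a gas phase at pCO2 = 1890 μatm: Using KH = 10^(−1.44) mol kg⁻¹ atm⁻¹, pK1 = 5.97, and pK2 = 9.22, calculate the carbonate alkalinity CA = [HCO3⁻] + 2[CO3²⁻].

CA = 6.40 mmol/kg

[CO2*] = KH · pCO2 = 10^(−1.44) × 1890×10^-6 = 6.862×10^-5 mol/kg
α₀ = 1/(1 + K1/[H⁺] + K1K2/[H⁺]²) = 1/(1 + 10^+1.93 + 10^+0.61) = 0.01109
DIC = [CO2*]/α₀ = 6.862×10^-5 / 0.01109 = 6.189 mmol/kg
CA = (α₁ + 2α₂)·DIC = (0.9437 + 2×0.04517) × 6.189 = 6.40 mmol/kg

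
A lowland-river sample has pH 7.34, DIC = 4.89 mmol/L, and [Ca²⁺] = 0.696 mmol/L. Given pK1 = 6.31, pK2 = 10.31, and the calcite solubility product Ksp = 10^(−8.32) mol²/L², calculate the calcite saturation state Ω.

Ω = 0.696

α₂ = 1 / (1 + [H⁺]/K2 + [H⁺]²/(K1K2)) = 1 / (1 + 10^+2.97 + 10^+1.94)
   = 1 / (1 + 933.25 + 87.096) = 1/1021.4 = 0.0009791
[CO3²⁻] = α₂ × DIC = 0.0009791 × 4.89 = 0.004788 mmol/L = 4.788 μmol/L
Ksp = 10^(−8.32) = 4.786×10^-9
Ω = [Ca²⁺][CO3²⁻]/Ksp = (0.696×10^-3)(4.788×10^-6) / 4.786×10^-9 = 0.696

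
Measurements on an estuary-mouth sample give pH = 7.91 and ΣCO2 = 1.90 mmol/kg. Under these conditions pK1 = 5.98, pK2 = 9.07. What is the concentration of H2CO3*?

[CO2*] = 0.0207 mmol/kg

α₀ = 1 / (1 + K1/[H⁺] + K1K2/[H⁺]²) = 1 / (1 + 10^+1.93 + 10^+0.77)
   = 1 / (1 + 85.114 + 5.8884) = 1/92.002 = 0.01087
[CO2*] = α₀ × DIC = 0.01087 × 1.90 = 0.0207 mmol/kg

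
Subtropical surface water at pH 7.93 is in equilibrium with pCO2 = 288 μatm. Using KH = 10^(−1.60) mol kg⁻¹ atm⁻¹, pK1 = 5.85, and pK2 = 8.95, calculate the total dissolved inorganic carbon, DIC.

[CO2*] = KH · pCO2 = 10^(−1.60) × 288×10^-6 = 7.234×10^-6 mol/kg
α₀ = 1/(1 + K1/[H⁺] + K1K2/[H⁺]²) = 1/(1 + 10^+2.08 + 10^+1.06) = 0.007535
DIC = [CO2*]/α₀ = 7.234×10^-6 / 0.007535 = 0.960 mmol/kg

DIC = 0.960 mmol/kg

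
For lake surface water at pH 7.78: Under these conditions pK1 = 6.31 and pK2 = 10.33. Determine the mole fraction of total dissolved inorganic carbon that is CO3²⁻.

α₂ = 0.00272

α₂ = 1 / (1 + [H⁺]/K2 + [H⁺]²/(K1K2)) = 1 / (1 + 10^+2.55 + 10^+1.08)
   = 1 / (1 + 354.81 + 12.023) = 1/367.84 = 0.002719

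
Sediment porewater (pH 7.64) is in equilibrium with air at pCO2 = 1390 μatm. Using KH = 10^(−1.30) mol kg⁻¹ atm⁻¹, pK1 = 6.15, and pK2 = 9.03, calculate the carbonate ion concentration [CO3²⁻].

[CO2*] = KH · pCO2 = 10^(−1.30) × 1390×10^-6 = 6.967×10^-5 mol/kg
α₀ = 1/(1 + K1/[H⁺] + K1K2/[H⁺]²) = 1/(1 + 10^+1.49 + 10^+0.10) = 0.03016
DIC = [CO2*]/α₀ = 6.967×10^-5 / 0.03016 = 2.310 mmol/kg
[CO3²⁻] = α₂·DIC; α₂ = 0.03796, so [CO3²⁻] = 0.03796 × 2.310 = 0.0877 mmol/kg

[CO3²⁻] = 0.0877 mmol/kg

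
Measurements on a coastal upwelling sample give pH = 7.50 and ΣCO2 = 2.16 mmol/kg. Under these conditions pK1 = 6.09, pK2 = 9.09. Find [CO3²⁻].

[CO3²⁻] = 0.0522 mmol/kg

α₂ = 1 / (1 + [H⁺]/K2 + [H⁺]²/(K1K2)) = 1 / (1 + 10^+1.59 + 10^+0.18)
   = 1 / (1 + 38.905 + 1.5136) = 1/41.418 = 0.02414
[CO3²⁻] = α₂ × DIC = 0.02414 × 2.16 = 0.0522 mmol/kg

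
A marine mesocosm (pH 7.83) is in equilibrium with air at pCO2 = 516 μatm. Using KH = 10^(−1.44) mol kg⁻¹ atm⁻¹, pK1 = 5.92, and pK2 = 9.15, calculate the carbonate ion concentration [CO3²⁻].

[CO3²⁻] = 0.0729 mmol/kg

[CO2*] = KH · pCO2 = 10^(−1.44) × 516×10^-6 = 1.873×10^-5 mol/kg
α₀ = 1/(1 + K1/[H⁺] + K1K2/[H⁺]²) = 1/(1 + 10^+1.91 + 10^+0.59) = 0.01160
DIC = [CO2*]/α₀ = 1.873×10^-5 / 0.01160 = 1.614 mmol/kg
[CO3²⁻] = α₂·DIC; α₂ = 0.04515, so [CO3²⁻] = 0.04515 × 1.614 = 0.0729 mmol/kg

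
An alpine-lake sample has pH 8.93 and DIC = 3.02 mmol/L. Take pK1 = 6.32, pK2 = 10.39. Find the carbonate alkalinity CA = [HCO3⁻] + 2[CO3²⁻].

CA = 3.11 mmol/L

CA = [HCO3⁻] + 2[CO3²⁻] = (α₁ + 2α₂)·DIC
At pH 8.93: [H⁺]/K1 = 10^-2.61 = 0.0024547, K2/[H⁺] = 10^-1.46 = 0.034674
α₁ = 1/(1 + 0.0024547 + 0.034674) = 1/1.0371 = 0.9642; α₂ = α₁·K2/[H⁺] = 0.03343
α₁ + 2α₂ = 1.0311
CA = 1.0311 × 3.02 = 3.11 mmol/L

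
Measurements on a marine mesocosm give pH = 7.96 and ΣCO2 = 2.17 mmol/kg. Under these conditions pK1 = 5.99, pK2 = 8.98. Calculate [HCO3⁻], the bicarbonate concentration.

α₁ = 1 / (1 + [H⁺]/K1 + K2/[H⁺]) = 1 / (1 + 10^-1.97 + 10^-1.02)
   = 1 / (1 + 0.010715 + 0.095499) = 1/1.1062 = 0.9040
[HCO3⁻] = α₁ × DIC = 0.9040 × 2.17 = 1.96 mmol/kg

[HCO3⁻] = 1.96 mmol/kg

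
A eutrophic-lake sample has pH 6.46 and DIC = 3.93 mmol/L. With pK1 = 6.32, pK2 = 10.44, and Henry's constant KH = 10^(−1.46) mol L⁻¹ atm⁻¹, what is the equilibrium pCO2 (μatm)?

pCO2 = 4.76×10^4 μatm

α₀ = 1 / (1 + K1/[H⁺] + K1K2/[H⁺]²) = 1 / (1 + 10^+0.14 + 10^-3.84)
   = 1 / (1 + 1.3804 + 0.00014454) = 1/2.3805 = 0.4201
[CO2*] = α₀ × DIC = 0.4201 × 3.93 = 1.651 mmol/L
pCO2 = [CO2*]/KH = 1.651×10^-3 / 3.467×10^-2 = 4.76×10^4 μatm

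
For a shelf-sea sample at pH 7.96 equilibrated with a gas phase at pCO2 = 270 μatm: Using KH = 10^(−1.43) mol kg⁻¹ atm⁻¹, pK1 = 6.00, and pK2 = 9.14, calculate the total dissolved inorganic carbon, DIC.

DIC = 0.985 mmol/kg

[CO2*] = KH · pCO2 = 10^(−1.43) × 270×10^-6 = 1.003×10^-5 mol/kg
α₀ = 1/(1 + K1/[H⁺] + K1K2/[H⁺]²) = 1/(1 + 10^+1.96 + 10^+0.78) = 0.01018
DIC = [CO2*]/α₀ = 1.003×10^-5 / 0.01018 = 0.985 mmol/kg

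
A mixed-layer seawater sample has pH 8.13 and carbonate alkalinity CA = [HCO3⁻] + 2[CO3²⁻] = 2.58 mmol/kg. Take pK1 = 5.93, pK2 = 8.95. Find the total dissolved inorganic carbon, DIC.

DIC = 2.29 mmol/kg

CA = [HCO3⁻] + 2[CO3²⁻] = (α₁ + 2α₂)·DIC
At pH 8.13: [H⁺]/K1 = 10^-2.20 = 0.0063096, K2/[H⁺] = 10^-0.82 = 0.15136
α₁ = 1/(1 + 0.0063096 + 0.15136) = 1/1.1577 = 0.8638; α₂ = α₁·K2/[H⁺] = 0.1307
α₁ + 2α₂ = 1.1253
DIC = CA / (α₁ + 2α₂) = 2.58 / 1.1253 = 2.29 mmol/kg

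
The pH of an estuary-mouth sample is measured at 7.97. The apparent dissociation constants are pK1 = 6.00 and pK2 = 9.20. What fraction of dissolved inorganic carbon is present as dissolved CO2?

α₀ = 0.0100

α₀ = 1 / (1 + K1/[H⁺] + K1K2/[H⁺]²) = 1 / (1 + 10^+1.97 + 10^+0.74)
   = 1 / (1 + 93.325 + 5.4954) = 1/99.821 = 0.01002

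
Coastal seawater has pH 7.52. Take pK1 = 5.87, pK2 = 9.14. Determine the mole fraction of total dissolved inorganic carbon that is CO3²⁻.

α₂ = 0.0229

α₂ = 1 / (1 + [H⁺]/K2 + [H⁺]²/(K1K2)) = 1 / (1 + 10^+1.62 + 10^-0.03)
   = 1 / (1 + 41.687 + 0.93325) = 1/43.620 = 0.02293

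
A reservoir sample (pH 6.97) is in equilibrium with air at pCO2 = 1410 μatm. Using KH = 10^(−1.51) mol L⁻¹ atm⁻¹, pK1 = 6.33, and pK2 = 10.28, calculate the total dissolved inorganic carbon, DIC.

DIC = 0.234 mmol/L

[CO2*] = KH · pCO2 = 10^(−1.51) × 1410×10^-6 = 4.357×10^-5 mol/L
α₀ = 1/(1 + K1/[H⁺] + K1K2/[H⁺]²) = 1/(1 + 10^+0.64 + 10^-2.67) = 0.1863
DIC = [CO2*]/α₀ = 4.357×10^-5 / 0.1863 = 0.234 mmol/L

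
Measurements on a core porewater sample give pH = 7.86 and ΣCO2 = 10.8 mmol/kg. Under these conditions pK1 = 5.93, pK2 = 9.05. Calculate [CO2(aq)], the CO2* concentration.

[CO2*] = 0.118 mmol/kg

α₀ = 1 / (1 + K1/[H⁺] + K1K2/[H⁺]²) = 1 / (1 + 10^+1.93 + 10^+0.74)
   = 1 / (1 + 85.114 + 5.4954) = 1/91.609 = 0.01092
[CO2*] = α₀ × DIC = 0.01092 × 10.8 = 0.118 mmol/kg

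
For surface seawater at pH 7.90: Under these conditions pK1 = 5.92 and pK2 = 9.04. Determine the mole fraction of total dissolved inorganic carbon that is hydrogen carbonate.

α₁ = 1 / (1 + [H⁺]/K1 + K2/[H⁺]) = 1 / (1 + 10^-1.98 + 10^-1.14)
   = 1 / (1 + 0.010471 + 0.072444) = 1/1.0829 = 0.9234

α₁ = 0.923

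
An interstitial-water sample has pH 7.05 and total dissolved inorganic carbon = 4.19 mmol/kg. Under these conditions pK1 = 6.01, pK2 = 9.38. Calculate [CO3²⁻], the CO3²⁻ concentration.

[CO3²⁻] = 17.9 μmol/kg

α₂ = 1 / (1 + [H⁺]/K2 + [H⁺]²/(K1K2)) = 1 / (1 + 10^+2.33 + 10^+1.29)
   = 1 / (1 + 213.80 + 19.498) = 1/234.29 = 0.004268
[CO3²⁻] = α₂ × DIC = 0.004268 × 4.19 = 0.0179 mmol/kg = 17.9 μmol/kg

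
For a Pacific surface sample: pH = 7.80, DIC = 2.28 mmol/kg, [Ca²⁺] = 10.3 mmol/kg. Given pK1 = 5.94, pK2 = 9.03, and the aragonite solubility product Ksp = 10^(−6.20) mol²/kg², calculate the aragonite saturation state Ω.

α₂ = 1 / (1 + [H⁺]/K2 + [H⁺]²/(K1K2)) = 1 / (1 + 10^+1.23 + 10^-0.63)
   = 1 / (1 + 16.982 + 0.23442) = 1/18.217 = 0.05489
[CO3²⁻] = α₂ × DIC = 0.05489 × 2.28 = 0.1252 mmol/kg
Ksp = 10^(−6.20) = 6.310×10^-7
Ω = [Ca²⁺][CO3²⁻]/Ksp = (10.3×10^-3)(1.252×10^-4) / 6.310×10^-7 = 2.04

Ω = 2.04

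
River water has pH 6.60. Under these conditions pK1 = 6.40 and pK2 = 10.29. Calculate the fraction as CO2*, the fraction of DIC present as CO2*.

α₀ = 0.387

α₀ = 1 / (1 + K1/[H⁺] + K1K2/[H⁺]²) = 1 / (1 + 10^+0.20 + 10^-3.49)
   = 1 / (1 + 1.5849 + 0.00032359) = 1/2.5852 = 0.3868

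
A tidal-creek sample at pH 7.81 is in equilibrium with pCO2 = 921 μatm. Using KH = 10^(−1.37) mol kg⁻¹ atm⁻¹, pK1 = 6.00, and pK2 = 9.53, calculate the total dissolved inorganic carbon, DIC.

DIC = 2.62 mmol/kg

[CO2*] = KH · pCO2 = 10^(−1.37) × 921×10^-6 = 3.929×10^-5 mol/kg
α₀ = 1/(1 + K1/[H⁺] + K1K2/[H⁺]²) = 1/(1 + 10^+1.81 + 10^+0.09) = 0.01497
DIC = [CO2*]/α₀ = 3.929×10^-5 / 0.01497 = 2.62 mmol/kg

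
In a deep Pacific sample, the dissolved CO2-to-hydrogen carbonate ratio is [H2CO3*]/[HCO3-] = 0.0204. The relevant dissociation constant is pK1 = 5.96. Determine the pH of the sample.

From K1 = [H⁺][HCO3-]/[H2CO3*]:  pH = pK1 − log₁₀([H2CO3*]/[HCO3-])
log₁₀(0.0204) = -1.690
pH = 5.96 − (-1.690) = 7.65

pH = 7.65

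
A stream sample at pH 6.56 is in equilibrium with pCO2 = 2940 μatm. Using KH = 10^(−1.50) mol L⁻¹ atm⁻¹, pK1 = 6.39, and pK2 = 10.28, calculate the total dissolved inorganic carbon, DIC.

[CO2*] = KH · pCO2 = 10^(−1.50) × 2940×10^-6 = 9.297×10^-5 mol/L
α₀ = 1/(1 + K1/[H⁺] + K1K2/[H⁺]²) = 1/(1 + 10^+0.17 + 10^-3.55) = 0.4033
DIC = [CO2*]/α₀ = 9.297×10^-5 / 0.4033 = 0.231 mmol/L

DIC = 0.231 mmol/L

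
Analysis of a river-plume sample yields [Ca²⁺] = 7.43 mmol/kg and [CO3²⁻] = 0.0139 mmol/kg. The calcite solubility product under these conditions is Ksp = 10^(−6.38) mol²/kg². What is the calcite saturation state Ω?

Ksp = 10^(−6.38) = 4.169×10^-7
Ω = [Ca²⁺][CO3²⁻]/Ksp = (7.43×10^-3)(0.0139×10^-3) / 4.169×10^-7 = 0.248

Ω = 0.248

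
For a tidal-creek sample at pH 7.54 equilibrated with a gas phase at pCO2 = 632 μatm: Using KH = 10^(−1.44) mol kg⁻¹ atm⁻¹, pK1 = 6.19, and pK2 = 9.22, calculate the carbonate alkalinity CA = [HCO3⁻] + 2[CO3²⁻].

[CO2*] = KH · pCO2 = 10^(−1.44) × 632×10^-6 = 2.295×10^-5 mol/kg
α₀ = 1/(1 + K1/[H⁺] + K1K2/[H⁺]²) = 1/(1 + 10^+1.35 + 10^-0.33) = 0.04192
DIC = [CO2*]/α₀ = 2.295×10^-5 / 0.04192 = 0.5474 mmol/kg
CA = (α₁ + 2α₂)·DIC = (0.9385 + 2×0.01961) × 0.5474 = 0.535 mmol/kg

CA = 0.535 mmol/kg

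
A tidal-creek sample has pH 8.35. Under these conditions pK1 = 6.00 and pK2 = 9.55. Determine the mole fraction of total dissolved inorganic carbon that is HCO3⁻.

α₁ = 0.937

α₁ = 1 / (1 + [H⁺]/K1 + K2/[H⁺]) = 1 / (1 + 10^-2.35 + 10^-1.20)
   = 1 / (1 + 0.0044668 + 0.063096) = 1/1.0676 = 0.9367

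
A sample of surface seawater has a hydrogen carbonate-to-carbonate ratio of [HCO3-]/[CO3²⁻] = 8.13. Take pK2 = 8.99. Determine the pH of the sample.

pH = 8.08

From K2 = [H⁺][CO3²⁻]/[HCO3-]:  pH = pK2 − log₁₀([HCO3-]/[CO3²⁻])
log₁₀(8.13) = +0.910
pH = 8.99 − (+0.910) = 8.08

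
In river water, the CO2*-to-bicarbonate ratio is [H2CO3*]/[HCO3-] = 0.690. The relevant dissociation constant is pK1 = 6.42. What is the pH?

From K1 = [H⁺][HCO3-]/[H2CO3*]:  pH = pK1 − log₁₀([H2CO3*]/[HCO3-])
log₁₀(0.690) = -0.161
pH = 6.42 − (-0.161) = 6.58

pH = 6.58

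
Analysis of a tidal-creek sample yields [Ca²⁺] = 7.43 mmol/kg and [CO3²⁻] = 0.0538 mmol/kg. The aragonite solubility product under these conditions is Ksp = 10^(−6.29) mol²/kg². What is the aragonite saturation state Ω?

Ksp = 10^(−6.29) = 5.129×10^-7
Ω = [Ca²⁺][CO3²⁻]/Ksp = (7.43×10^-3)(0.0538×10^-3) / 5.129×10^-7 = 0.779

Ω = 0.779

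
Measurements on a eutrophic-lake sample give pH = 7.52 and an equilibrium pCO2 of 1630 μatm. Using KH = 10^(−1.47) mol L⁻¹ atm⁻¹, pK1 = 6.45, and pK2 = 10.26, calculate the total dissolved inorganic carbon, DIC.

[CO2*] = KH · pCO2 = 10^(−1.47) × 1630×10^-6 = 5.523×10^-5 mol/L
α₀ = 1/(1 + K1/[H⁺] + K1K2/[H⁺]²) = 1/(1 + 10^+1.07 + 10^-1.67) = 0.07831
DIC = [CO2*]/α₀ = 5.523×10^-5 / 0.07831 = 0.705 mmol/L

DIC = 0.705 mmol/L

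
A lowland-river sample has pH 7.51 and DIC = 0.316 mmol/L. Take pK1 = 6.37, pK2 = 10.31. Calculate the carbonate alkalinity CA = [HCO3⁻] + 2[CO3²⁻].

CA = [HCO3⁻] + 2[CO3²⁻] = (α₁ + 2α₂)·DIC
At pH 7.51: [H⁺]/K1 = 10^-1.14 = 0.072444, K2/[H⁺] = 10^-2.80 = 0.0015849
α₁ = 1/(1 + 0.072444 + 0.0015849) = 1/1.0740 = 0.9311; α₂ = α₁·K2/[H⁺] = 0.001476
α₁ + 2α₂ = 0.9340
CA = 0.9340 × 0.316 = 0.295 mmol/L

CA = 0.295 mmol/L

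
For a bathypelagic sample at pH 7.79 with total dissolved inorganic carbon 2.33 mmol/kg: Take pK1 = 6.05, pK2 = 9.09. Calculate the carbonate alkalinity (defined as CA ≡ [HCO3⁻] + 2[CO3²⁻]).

CA = [HCO3⁻] + 2[CO3²⁻] = (α₁ + 2α₂)·DIC
At pH 7.79: [H⁺]/K1 = 10^-1.74 = 0.018197, K2/[H⁺] = 10^-1.30 = 0.050119
α₁ = 1/(1 + 0.018197 + 0.050119) = 1/1.0683 = 0.9361; α₂ = α₁·K2/[H⁺] = 0.04691
α₁ + 2α₂ = 1.0299
CA = 1.0299 × 2.33 = 2.40 mmol/kg

CA = 2.40 mmol/kg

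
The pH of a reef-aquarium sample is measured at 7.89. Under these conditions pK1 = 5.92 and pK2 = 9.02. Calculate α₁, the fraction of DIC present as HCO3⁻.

α₁ = 1 / (1 + [H⁺]/K1 + K2/[H⁺]) = 1 / (1 + 10^-1.97 + 10^-1.13)
   = 1 / (1 + 0.010715 + 0.074131) = 1/1.0848 = 0.9218

α₁ = 0.922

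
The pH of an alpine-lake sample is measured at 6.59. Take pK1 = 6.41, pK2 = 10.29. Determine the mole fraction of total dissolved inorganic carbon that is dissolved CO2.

α₀ = 0.398

α₀ = 1 / (1 + K1/[H⁺] + K1K2/[H⁺]²) = 1 / (1 + 10^+0.18 + 10^-3.52)
   = 1 / (1 + 1.5136 + 0.00030200) = 1/2.5139 = 0.3978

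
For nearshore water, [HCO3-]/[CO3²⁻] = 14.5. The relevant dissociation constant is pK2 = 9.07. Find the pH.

pH = 7.91

From K2 = [H⁺][CO3²⁻]/[HCO3-]:  pH = pK2 − log₁₀([HCO3-]/[CO3²⁻])
log₁₀(14.5) = +1.161
pH = 9.07 − (+1.161) = 7.91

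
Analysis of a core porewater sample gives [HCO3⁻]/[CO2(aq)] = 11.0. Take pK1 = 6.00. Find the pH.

From K1 = [H⁺][HCO3⁻]/[CO2(aq)]:  pH = pK1 + log₁₀([HCO3⁻]/[CO2(aq)])
log₁₀(11.0) = +1.041
pH = 6.00 + (+1.041) = 7.04

pH = 7.04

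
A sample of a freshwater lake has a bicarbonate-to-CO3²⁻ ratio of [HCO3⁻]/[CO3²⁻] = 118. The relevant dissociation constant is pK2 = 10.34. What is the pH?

From K2 = [H⁺][CO3²⁻]/[HCO3⁻]:  pH = pK2 − log₁₀([HCO3⁻]/[CO3²⁻])
log₁₀(118) = +2.072
pH = 10.34 − (+2.072) = 8.27

pH = 8.27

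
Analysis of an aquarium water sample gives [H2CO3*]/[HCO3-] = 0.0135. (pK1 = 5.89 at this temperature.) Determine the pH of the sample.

From K1 = [H⁺][HCO3-]/[H2CO3*]:  pH = pK1 − log₁₀([H2CO3*]/[HCO3-])
log₁₀(0.0135) = -1.870
pH = 5.89 − (-1.870) = 7.76

pH = 7.76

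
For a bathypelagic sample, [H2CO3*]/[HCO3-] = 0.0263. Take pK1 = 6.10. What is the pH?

From K1 = [H⁺][HCO3-]/[H2CO3*]:  pH = pK1 − log₁₀([H2CO3*]/[HCO3-])
log₁₀(0.0263) = -1.580
pH = 6.10 − (-1.580) = 7.68

pH = 7.68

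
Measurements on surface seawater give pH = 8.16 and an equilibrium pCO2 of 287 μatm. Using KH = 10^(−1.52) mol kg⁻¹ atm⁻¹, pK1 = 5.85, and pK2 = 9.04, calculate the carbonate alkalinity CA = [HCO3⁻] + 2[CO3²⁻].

CA = 2.24 mmol/kg

[CO2*] = KH · pCO2 = 10^(−1.52) × 287×10^-6 = 8.667×10^-6 mol/kg
α₀ = 1/(1 + K1/[H⁺] + K1K2/[H⁺]²) = 1/(1 + 10^+2.31 + 10^+1.43) = 0.004309
DIC = [CO2*]/α₀ = 8.667×10^-6 / 0.004309 = 2.012 mmol/kg
CA = (α₁ + 2α₂)·DIC = (0.8797 + 2×0.1160) × 2.012 = 2.24 mmol/kg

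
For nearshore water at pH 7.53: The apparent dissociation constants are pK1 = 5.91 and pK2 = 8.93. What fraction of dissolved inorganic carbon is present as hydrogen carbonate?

α₁ = 0.940

α₁ = 1 / (1 + [H⁺]/K1 + K2/[H⁺]) = 1 / (1 + 10^-1.62 + 10^-1.40)
   = 1 / (1 + 0.023988 + 0.039811) = 1/1.0638 = 0.9400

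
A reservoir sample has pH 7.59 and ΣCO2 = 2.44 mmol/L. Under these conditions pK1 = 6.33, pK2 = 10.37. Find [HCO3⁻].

α₁ = 1 / (1 + [H⁺]/K1 + K2/[H⁺]) = 1 / (1 + 10^-1.26 + 10^-2.78)
   = 1 / (1 + 0.054954 + 0.0016596) = 1/1.0566 = 0.9464
[HCO3⁻] = α₁ × DIC = 0.9464 × 2.44 = 2.31 mmol/L

[HCO3⁻] = 2.31 mmol/L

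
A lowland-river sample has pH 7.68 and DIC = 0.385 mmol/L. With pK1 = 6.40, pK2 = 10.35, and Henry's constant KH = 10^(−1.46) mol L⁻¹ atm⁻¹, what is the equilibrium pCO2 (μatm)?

pCO2 = 553 μatm

α₀ = 1 / (1 + K1/[H⁺] + K1K2/[H⁺]²) = 1 / (1 + 10^+1.28 + 10^-1.39)
   = 1 / (1 + 19.055 + 0.040738) = 1/20.095 = 0.04976
[CO2*] = α₀ × DIC = 0.04976 × 0.385 = 0.01916 mmol/L = 19.16 μmol/L
pCO2 = [CO2*]/KH = 1.916×10^-5 / 3.467×10^-2 = 553 μatm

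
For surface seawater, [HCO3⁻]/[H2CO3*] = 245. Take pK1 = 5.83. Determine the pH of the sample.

From K1 = [H⁺][HCO3⁻]/[H2CO3*]:  pH = pK1 + log₁₀([HCO3⁻]/[H2CO3*])
log₁₀(245) = +2.389
pH = 5.83 + (+2.389) = 8.22

pH = 8.22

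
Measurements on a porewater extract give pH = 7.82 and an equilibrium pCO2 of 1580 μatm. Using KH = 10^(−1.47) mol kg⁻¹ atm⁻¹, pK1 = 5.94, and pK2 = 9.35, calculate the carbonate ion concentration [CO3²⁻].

[CO2*] = KH · pCO2 = 10^(−1.47) × 1580×10^-6 = 5.354×10^-5 mol/kg
α₀ = 1/(1 + K1/[H⁺] + K1K2/[H⁺]²) = 1/(1 + 10^+1.88 + 10^+0.35) = 0.01264
DIC = [CO2*]/α₀ = 5.354×10^-5 / 0.01264 = 4.235 mmol/kg
[CO3²⁻] = α₂·DIC; α₂ = 0.02830, so [CO3²⁻] = 0.02830 × 4.235 = 0.120 mmol/kg

[CO3²⁻] = 0.120 mmol/kg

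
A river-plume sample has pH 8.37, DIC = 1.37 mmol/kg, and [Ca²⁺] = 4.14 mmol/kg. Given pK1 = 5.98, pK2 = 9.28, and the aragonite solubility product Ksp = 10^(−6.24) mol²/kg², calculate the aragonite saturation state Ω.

Ω = 1.08

α₂ = 1 / (1 + [H⁺]/K2 + [H⁺]²/(K1K2)) = 1 / (1 + 10^+0.91 + 10^-1.48)
   = 1 / (1 + 8.1283 + 0.033113) = 1/9.1614 = 0.1092
[CO3²⁻] = α₂ × DIC = 0.1092 × 1.37 = 0.1495 mmol/kg
Ksp = 10^(−6.24) = 5.754×10^-7
Ω = [Ca²⁺][CO3²⁻]/Ksp = (4.14×10^-3)(1.495×10^-4) / 5.754×10^-7 = 1.08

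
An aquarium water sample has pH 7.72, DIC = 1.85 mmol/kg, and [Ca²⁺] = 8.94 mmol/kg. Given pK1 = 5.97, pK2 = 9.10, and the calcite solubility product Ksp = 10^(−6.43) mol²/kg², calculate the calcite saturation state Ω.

Ω = 1.75

α₂ = 1 / (1 + [H⁺]/K2 + [H⁺]²/(K1K2)) = 1 / (1 + 10^+1.38 + 10^-0.37)
   = 1 / (1 + 23.988 + 0.42658) = 1/25.415 = 0.03935
[CO3²⁻] = α₂ × DIC = 0.03935 × 1.85 = 0.07279 mmol/kg
Ksp = 10^(−6.43) = 3.715×10^-7
Ω = [Ca²⁺][CO3²⁻]/Ksp = (8.94×10^-3)(7.279×10^-5) / 3.715×10^-7 = 1.75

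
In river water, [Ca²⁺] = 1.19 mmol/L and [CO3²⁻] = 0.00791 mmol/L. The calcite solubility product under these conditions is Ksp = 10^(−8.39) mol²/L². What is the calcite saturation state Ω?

Ksp = 10^(−8.39) = 4.074×10^-9
Ω = [Ca²⁺][CO3²⁻]/Ksp = (1.19×10^-3)(0.00791×10^-3) / 4.074×10^-9 = 2.31

Ω = 2.31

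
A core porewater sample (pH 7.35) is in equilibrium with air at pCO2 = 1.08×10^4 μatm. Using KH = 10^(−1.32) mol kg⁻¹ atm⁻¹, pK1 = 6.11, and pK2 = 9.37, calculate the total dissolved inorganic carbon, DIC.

DIC = 9.59 mmol/kg

[CO2*] = KH · pCO2 = 10^(−1.32) × 1.08×10^4×10^-6 = 5.169×10^-4 mol/kg
α₀ = 1/(1 + K1/[H⁺] + K1K2/[H⁺]²) = 1/(1 + 10^+1.24 + 10^-0.78) = 0.05393
DIC = [CO2*]/α₀ = 5.169×10^-4 / 0.05393 = 9.59 mmol/kg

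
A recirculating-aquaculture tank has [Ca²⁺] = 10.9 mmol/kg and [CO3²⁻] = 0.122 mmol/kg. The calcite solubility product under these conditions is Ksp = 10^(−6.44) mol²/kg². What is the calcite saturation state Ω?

Ksp = 10^(−6.44) = 3.631×10^-7
Ω = [Ca²⁺][CO3²⁻]/Ksp = (10.9×10^-3)(0.122×10^-3) / 3.631×10^-7 = 3.66

Ω = 3.66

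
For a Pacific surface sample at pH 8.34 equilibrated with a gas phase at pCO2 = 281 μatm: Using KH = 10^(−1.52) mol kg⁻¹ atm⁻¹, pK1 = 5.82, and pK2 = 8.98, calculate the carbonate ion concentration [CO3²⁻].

[CO3²⁻] = 0.644 mmol/kg

[CO2*] = KH · pCO2 = 10^(−1.52) × 281×10^-6 = 8.486×10^-6 mol/kg
α₀ = 1/(1 + K1/[H⁺] + K1K2/[H⁺]²) = 1/(1 + 10^+2.52 + 10^+1.88) = 0.002451
DIC = [CO2*]/α₀ = 8.486×10^-6 / 0.002451 = 3.462 mmol/kg
[CO3²⁻] = α₂·DIC; α₂ = 0.1859, so [CO3²⁻] = 0.1859 × 3.462 = 0.644 mmol/kg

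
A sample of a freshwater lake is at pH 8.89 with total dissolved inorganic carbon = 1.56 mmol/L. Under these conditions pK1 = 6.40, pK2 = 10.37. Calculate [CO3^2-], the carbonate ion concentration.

[CO3²⁻] = 0.0498 mmol/L

α₂ = 1 / (1 + [H⁺]/K2 + [H⁺]²/(K1K2)) = 1 / (1 + 10^+1.48 + 10^-1.01)
   = 1 / (1 + 30.200 + 0.097724) = 1/31.297 = 0.03195
[CO3²⁻] = α₂ × DIC = 0.03195 × 1.56 = 0.0498 mmol/L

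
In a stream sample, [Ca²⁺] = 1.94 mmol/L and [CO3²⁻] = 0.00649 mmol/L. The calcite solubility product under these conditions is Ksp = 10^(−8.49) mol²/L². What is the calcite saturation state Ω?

Ksp = 10^(−8.49) = 3.236×10^-9
Ω = [Ca²⁺][CO3²⁻]/Ksp = (1.94×10^-3)(0.00649×10^-3) / 3.236×10^-9 = 3.89

Ω = 3.89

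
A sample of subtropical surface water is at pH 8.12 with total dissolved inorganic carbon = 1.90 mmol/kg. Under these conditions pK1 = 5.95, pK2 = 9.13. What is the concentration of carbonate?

α₂ = 1 / (1 + [H⁺]/K2 + [H⁺]²/(K1K2)) = 1 / (1 + 10^+1.01 + 10^-1.16)
   = 1 / (1 + 10.233 + 0.069183) = 1/11.302 = 0.08848
[CO3²⁻] = α₂ × DIC = 0.08848 × 1.90 = 0.168 mmol/kg

[CO3²⁻] = 0.168 mmol/kg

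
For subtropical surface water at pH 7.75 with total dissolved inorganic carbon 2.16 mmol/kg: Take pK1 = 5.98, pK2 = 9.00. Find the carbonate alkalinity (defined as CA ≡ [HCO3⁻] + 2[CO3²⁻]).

CA = 2.24 mmol/kg

CA = [HCO3⁻] + 2[CO3²⁻] = (α₁ + 2α₂)·DIC
At pH 7.75: [H⁺]/K1 = 10^-1.77 = 0.016982, K2/[H⁺] = 10^-1.25 = 0.056234
α₁ = 1/(1 + 0.016982 + 0.056234) = 1/1.0732 = 0.9318; α₂ = α₁·K2/[H⁺] = 0.05240
α₁ + 2α₂ = 1.0366
CA = 1.0366 × 2.16 = 2.24 mmol/kg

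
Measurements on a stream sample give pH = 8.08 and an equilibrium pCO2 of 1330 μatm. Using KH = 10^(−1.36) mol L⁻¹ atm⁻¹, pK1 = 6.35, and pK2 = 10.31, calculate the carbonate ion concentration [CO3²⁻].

[CO2*] = KH · pCO2 = 10^(−1.36) × 1330×10^-6 = 5.806×10^-5 mol/L
α₀ = 1/(1 + K1/[H⁺] + K1K2/[H⁺]²) = 1/(1 + 10^+1.73 + 10^-0.50) = 0.01818
DIC = [CO2*]/α₀ = 5.806×10^-5 / 0.01818 = 3.194 mmol/L
[CO3²⁻] = α₂·DIC; α₂ = 0.005748, so [CO3²⁻] = 0.005748 × 3.194 = 0.0184 mmol/L = 18.4 μmol/L

[CO3²⁻] = 18.4 μmol/L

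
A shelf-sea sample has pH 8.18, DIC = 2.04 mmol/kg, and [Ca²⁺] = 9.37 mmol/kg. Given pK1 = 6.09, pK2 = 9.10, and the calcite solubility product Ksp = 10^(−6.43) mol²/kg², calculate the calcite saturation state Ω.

α₂ = 1 / (1 + [H⁺]/K2 + [H⁺]²/(K1K2)) = 1 / (1 + 10^+0.92 + 10^-1.17)
   = 1 / (1 + 8.3176 + 0.067608) = 1/9.3852 = 0.1066
[CO3²⁻] = α₂ × DIC = 0.1066 × 2.04 = 0.2174 mmol/kg
Ksp = 10^(−6.43) = 3.715×10^-7
Ω = [Ca²⁺][CO3²⁻]/Ksp = (9.37×10^-3)(2.174×10^-4) / 3.715×10^-7 = 5.48

Ω = 5.48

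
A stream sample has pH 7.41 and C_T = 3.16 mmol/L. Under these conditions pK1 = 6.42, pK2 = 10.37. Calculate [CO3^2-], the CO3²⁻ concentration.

[CO3²⁻] = 3.14 μmol/L

α₂ = 1 / (1 + [H⁺]/K2 + [H⁺]²/(K1K2)) = 1 / (1 + 10^+2.96 + 10^+1.97)
   = 1 / (1 + 912.01 + 93.325) = 1/1006.3 = 0.0009937
[CO3²⁻] = α₂ × DIC = 0.0009937 × 3.16 = 0.00314 mmol/L = 3.14 μmol/L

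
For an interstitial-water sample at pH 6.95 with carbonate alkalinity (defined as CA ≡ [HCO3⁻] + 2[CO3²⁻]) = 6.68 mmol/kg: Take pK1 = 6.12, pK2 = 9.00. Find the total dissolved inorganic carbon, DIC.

DIC = 7.59 mmol/kg

CA = [HCO3⁻] + 2[CO3²⁻] = (α₁ + 2α₂)·DIC
At pH 6.95: [H⁺]/K1 = 10^-0.83 = 0.14791, K2/[H⁺] = 10^-2.05 = 0.0089125
α₁ = 1/(1 + 0.14791 + 0.0089125) = 1/1.1568 = 0.8644; α₂ = α₁·K2/[H⁺] = 0.007704
α₁ + 2α₂ = 0.8798
DIC = CA / (α₁ + 2α₂) = 6.68 / 0.8798 = 7.59 mmol/kg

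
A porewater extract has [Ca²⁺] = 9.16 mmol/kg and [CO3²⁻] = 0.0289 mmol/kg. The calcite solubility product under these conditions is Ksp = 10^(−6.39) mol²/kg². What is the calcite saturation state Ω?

Ksp = 10^(−6.39) = 4.074×10^-7
Ω = [Ca²⁺][CO3²⁻]/Ksp = (9.16×10^-3)(0.0289×10^-3) / 4.074×10^-7 = 0.650

Ω = 0.650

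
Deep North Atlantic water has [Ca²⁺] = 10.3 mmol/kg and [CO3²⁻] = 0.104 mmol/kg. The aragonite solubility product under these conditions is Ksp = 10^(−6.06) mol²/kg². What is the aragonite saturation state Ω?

Ksp = 10^(−6.06) = 8.710×10^-7
Ω = [Ca²⁺][CO3²⁻]/Ksp = (10.3×10^-3)(0.104×10^-3) / 8.710×10^-7 = 1.23

Ω = 1.23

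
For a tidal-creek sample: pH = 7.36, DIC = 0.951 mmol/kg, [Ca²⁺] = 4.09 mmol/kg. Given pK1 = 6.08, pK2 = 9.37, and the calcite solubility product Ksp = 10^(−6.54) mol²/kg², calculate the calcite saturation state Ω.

Ω = 0.124

α₂ = 1 / (1 + [H⁺]/K2 + [H⁺]²/(K1K2)) = 1 / (1 + 10^+2.01 + 10^+0.73)
   = 1 / (1 + 102.33 + 5.3703) = 1/108.70 = 0.009200
[CO3²⁻] = α₂ × DIC = 0.009200 × 0.951 = 0.008749 mmol/kg = 8.749 μmol/kg
Ksp = 10^(−6.54) = 2.884×10^-7
Ω = [Ca²⁺][CO3²⁻]/Ksp = (4.09×10^-3)(8.749×10^-6) / 2.884×10^-7 = 0.124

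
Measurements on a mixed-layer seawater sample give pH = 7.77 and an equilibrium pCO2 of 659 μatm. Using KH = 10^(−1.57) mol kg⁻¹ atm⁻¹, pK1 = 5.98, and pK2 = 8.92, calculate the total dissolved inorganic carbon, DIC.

[CO2*] = KH · pCO2 = 10^(−1.57) × 659×10^-6 = 1.774×10^-5 mol/kg
α₀ = 1/(1 + K1/[H⁺] + K1K2/[H⁺]²) = 1/(1 + 10^+1.79 + 10^+0.64) = 0.01492
DIC = [CO2*]/α₀ = 1.774×10^-5 / 0.01492 = 1.19 mmol/kg

DIC = 1.19 mmol/kg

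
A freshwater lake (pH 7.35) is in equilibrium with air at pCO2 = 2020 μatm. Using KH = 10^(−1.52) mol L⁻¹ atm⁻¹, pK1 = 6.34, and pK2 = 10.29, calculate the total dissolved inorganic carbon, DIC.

DIC = 0.686 mmol/L

[CO2*] = KH · pCO2 = 10^(−1.52) × 2020×10^-6 = 6.100×10^-5 mol/L
α₀ = 1/(1 + K1/[H⁺] + K1K2/[H⁺]²) = 1/(1 + 10^+1.01 + 10^-1.93) = 0.08893
DIC = [CO2*]/α₀ = 6.100×10^-5 / 0.08893 = 0.686 mmol/L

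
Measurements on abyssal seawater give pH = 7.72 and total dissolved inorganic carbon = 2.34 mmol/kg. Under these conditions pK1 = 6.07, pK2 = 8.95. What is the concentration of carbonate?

α₂ = 1 / (1 + [H⁺]/K2 + [H⁺]²/(K1K2)) = 1 / (1 + 10^+1.23 + 10^-0.42)
   = 1 / (1 + 16.982 + 0.38019) = 1/18.363 = 0.05446
[CO3²⁻] = α₂ × DIC = 0.05446 × 2.34 = 0.127 mmol/kg

[CO3²⁻] = 0.127 mmol/kg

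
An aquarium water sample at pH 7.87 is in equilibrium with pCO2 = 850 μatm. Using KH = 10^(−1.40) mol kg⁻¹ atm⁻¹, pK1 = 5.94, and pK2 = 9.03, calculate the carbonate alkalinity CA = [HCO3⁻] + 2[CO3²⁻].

[CO2*] = KH · pCO2 = 10^(−1.40) × 850×10^-6 = 3.384×10^-5 mol/kg
α₀ = 1/(1 + K1/[H⁺] + K1K2/[H⁺]²) = 1/(1 + 10^+1.93 + 10^+0.77) = 0.01087
DIC = [CO2*]/α₀ = 3.384×10^-5 / 0.01087 = 3.113 mmol/kg
CA = (α₁ + 2α₂)·DIC = (0.9251 + 2×0.06400) × 3.113 = 3.28 mmol/kg

CA = 3.28 mmol/kg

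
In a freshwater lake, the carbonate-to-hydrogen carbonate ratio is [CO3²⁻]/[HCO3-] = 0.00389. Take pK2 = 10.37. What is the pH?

pH = 7.96

From K2 = [H⁺][CO3²⁻]/[HCO3-]:  pH = pK2 + log₁₀([CO3²⁻]/[HCO3-])
log₁₀(0.00389) = -2.410
pH = 10.37 + (-2.410) = 7.96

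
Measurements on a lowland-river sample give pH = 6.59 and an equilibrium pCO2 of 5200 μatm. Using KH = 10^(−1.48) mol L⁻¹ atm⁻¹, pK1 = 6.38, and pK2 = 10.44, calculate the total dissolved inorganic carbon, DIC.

[CO2*] = KH · pCO2 = 10^(−1.48) × 5200×10^-6 = 1.722×10^-4 mol/L
α₀ = 1/(1 + K1/[H⁺] + K1K2/[H⁺]²) = 1/(1 + 10^+0.21 + 10^-3.64) = 0.3814
DIC = [CO2*]/α₀ = 1.722×10^-4 / 0.3814 = 0.451 mmol/L

DIC = 0.451 mmol/L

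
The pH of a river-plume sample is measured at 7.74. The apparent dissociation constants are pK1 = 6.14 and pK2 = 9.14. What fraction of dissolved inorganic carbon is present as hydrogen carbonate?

α₁ = 1 / (1 + [H⁺]/K1 + K2/[H⁺]) = 1 / (1 + 10^-1.60 + 10^-1.40)
   = 1 / (1 + 0.025119 + 0.039811) = 1/1.0649 = 0.9390

α₁ = 0.939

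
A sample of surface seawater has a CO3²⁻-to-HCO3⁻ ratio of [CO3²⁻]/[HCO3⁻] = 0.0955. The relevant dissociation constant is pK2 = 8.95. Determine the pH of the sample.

pH = 7.93

From K2 = [H⁺][CO3²⁻]/[HCO3⁻]:  pH = pK2 + log₁₀([CO3²⁻]/[HCO3⁻])
log₁₀(0.0955) = -1.020
pH = 8.95 + (-1.020) = 7.93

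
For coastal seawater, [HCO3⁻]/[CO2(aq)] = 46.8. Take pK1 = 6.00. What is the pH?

pH = 7.67

From K1 = [H⁺][HCO3⁻]/[CO2(aq)]:  pH = pK1 + log₁₀([HCO3⁻]/[CO2(aq)])
log₁₀(46.8) = +1.670
pH = 6.00 + (+1.670) = 7.67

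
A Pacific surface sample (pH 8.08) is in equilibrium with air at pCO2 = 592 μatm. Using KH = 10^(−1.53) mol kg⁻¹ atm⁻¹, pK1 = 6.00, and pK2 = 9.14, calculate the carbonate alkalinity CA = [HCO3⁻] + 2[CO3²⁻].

CA = 2.47 mmol/kg

[CO2*] = KH · pCO2 = 10^(−1.53) × 592×10^-6 = 1.747×10^-5 mol/kg
α₀ = 1/(1 + K1/[H⁺] + K1K2/[H⁺]²) = 1/(1 + 10^+2.08 + 10^+1.02) = 0.007593
DIC = [CO2*]/α₀ = 1.747×10^-5 / 0.007593 = 2.301 mmol/kg
CA = (α₁ + 2α₂)·DIC = (0.9129 + 2×0.07951) × 2.301 = 2.47 mmol/kg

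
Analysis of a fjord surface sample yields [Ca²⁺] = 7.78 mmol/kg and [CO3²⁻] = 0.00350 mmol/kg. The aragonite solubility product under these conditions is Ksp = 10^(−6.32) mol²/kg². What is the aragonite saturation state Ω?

Ksp = 10^(−6.32) = 4.786×10^-7
Ω = [Ca²⁺][CO3²⁻]/Ksp = (7.78×10^-3)(0.00350×10^-3) / 4.786×10^-7 = 0.0569

Ω = 0.0569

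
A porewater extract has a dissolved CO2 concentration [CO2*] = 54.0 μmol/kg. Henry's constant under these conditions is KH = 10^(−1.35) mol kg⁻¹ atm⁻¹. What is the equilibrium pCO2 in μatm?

KH = 10^(−1.35) = 4.467×10^-2 mol kg⁻¹ atm⁻¹
pCO2 = [CO2*]/KH = 54.0×10^-6 / 4.467×10^-2 = 1.21×10^-3 atm = 1210 μatm

pCO2 = 1210 μatm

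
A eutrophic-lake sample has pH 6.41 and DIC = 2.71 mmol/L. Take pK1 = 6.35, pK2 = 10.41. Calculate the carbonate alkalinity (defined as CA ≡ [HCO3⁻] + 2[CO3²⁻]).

CA = [HCO3⁻] + 2[CO3²⁻] = (α₁ + 2α₂)·DIC
At pH 6.41: [H⁺]/K1 = 10^-0.06 = 0.87096, K2/[H⁺] = 10^-4.00 = 0.00010000
α₁ = 1/(1 + 0.87096 + 0.00010000) = 1/1.8711 = 0.5345; α₂ = α₁·K2/[H⁺] = 5.345×10^-5
α₁ + 2α₂ = 0.5346
CA = 0.5346 × 2.71 = 1.45 mmol/L

CA = 1.45 mmol/L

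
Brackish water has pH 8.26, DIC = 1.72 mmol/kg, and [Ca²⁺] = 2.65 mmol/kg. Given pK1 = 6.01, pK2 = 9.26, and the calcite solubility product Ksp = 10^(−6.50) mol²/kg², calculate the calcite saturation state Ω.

α₂ = 1 / (1 + [H⁺]/K2 + [H⁺]²/(K1K2)) = 1 / (1 + 10^+1.00 + 10^-1.25)
   = 1 / (1 + 10.000 + 0.056234) = 1/11.056 = 0.09045
[CO3²⁻] = α₂ × DIC = 0.09045 × 1.72 = 0.1556 mmol/kg
Ksp = 10^(−6.50) = 3.162×10^-7
Ω = [Ca²⁺][CO3²⁻]/Ksp = (2.65×10^-3)(1.556×10^-4) / 3.162×10^-7 = 1.30

Ω = 1.30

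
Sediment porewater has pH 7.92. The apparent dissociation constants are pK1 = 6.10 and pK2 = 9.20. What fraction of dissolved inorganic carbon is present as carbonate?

α₂ = 1 / (1 + [H⁺]/K2 + [H⁺]²/(K1K2)) = 1 / (1 + 10^+1.28 + 10^-0.54)
   = 1 / (1 + 19.055 + 0.28840) = 1/20.343 = 0.04916

α₂ = 0.0492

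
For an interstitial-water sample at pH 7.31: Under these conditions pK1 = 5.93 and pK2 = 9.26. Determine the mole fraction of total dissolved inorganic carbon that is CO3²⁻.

α₂ = 1 / (1 + [H⁺]/K2 + [H⁺]²/(K1K2)) = 1 / (1 + 10^+1.95 + 10^+0.57)
   = 1 / (1 + 89.125 + 3.7154) = 1/93.840 = 0.01066

α₂ = 0.0107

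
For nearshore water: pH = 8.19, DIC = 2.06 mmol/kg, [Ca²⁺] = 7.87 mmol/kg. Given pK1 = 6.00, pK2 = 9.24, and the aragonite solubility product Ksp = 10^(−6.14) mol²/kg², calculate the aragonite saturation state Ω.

Ω = 1.82

α₂ = 1 / (1 + [H⁺]/K2 + [H⁺]²/(K1K2)) = 1 / (1 + 10^+1.05 + 10^-1.14)
   = 1 / (1 + 11.220 + 0.072444) = 1/12.293 = 0.08135
[CO3²⁻] = α₂ × DIC = 0.08135 × 2.06 = 0.1676 mmol/kg
Ksp = 10^(−6.14) = 7.244×10^-7
Ω = [Ca²⁺][CO3²⁻]/Ksp = (7.87×10^-3)(1.676×10^-4) / 7.244×10^-7 = 1.82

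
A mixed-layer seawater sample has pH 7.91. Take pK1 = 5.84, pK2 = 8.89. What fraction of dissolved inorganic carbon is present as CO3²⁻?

α₂ = 1 / (1 + [H⁺]/K2 + [H⁺]²/(K1K2)) = 1 / (1 + 10^+0.98 + 10^-1.09)
   = 1 / (1 + 9.5499 + 0.081283) = 1/10.631 = 0.09406

α₂ = 0.0941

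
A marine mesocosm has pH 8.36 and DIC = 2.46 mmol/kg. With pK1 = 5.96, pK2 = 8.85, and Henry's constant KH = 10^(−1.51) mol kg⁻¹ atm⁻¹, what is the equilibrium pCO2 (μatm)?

pCO2 = 239 μatm

α₀ = 1 / (1 + K1/[H⁺] + K1K2/[H⁺]²) = 1 / (1 + 10^+2.40 + 10^+1.91)
   = 1 / (1 + 251.19 + 81.283) = 1/333.47 = 0.002999
[CO2*] = α₀ × DIC = 0.002999 × 2.46 = 0.007377 mmol/kg = 7.377 μmol/kg
pCO2 = [CO2*]/KH = 7.377×10^-6 / 3.090×10^-2 = 239 μatm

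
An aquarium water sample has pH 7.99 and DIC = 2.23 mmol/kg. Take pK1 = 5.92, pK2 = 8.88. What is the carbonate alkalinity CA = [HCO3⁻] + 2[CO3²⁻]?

CA = [HCO3⁻] + 2[CO3²⁻] = (α₁ + 2α₂)·DIC
At pH 7.99: [H⁺]/K1 = 10^-2.07 = 0.0085114, K2/[H⁺] = 10^-0.89 = 0.12882
α₁ = 1/(1 + 0.0085114 + 0.12882) = 1/1.1373 = 0.8792; α₂ = α₁·K2/[H⁺] = 0.1133
α₁ + 2α₂ = 1.1058
CA = 1.1058 × 2.23 = 2.47 mmol/kg

CA = 2.47 mmol/kg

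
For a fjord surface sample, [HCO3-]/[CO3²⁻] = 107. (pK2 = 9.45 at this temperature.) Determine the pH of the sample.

From K2 = [H⁺][CO3²⁻]/[HCO3-]:  pH = pK2 − log₁₀([HCO3-]/[CO3²⁻])
log₁₀(107) = +2.029
pH = 9.45 − (+2.029) = 7.42

pH = 7.42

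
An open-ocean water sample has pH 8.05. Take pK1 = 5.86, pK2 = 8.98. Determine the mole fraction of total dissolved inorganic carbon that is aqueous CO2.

α₀ = 0.00574

α₀ = 1 / (1 + K1/[H⁺] + K1K2/[H⁺]²) = 1 / (1 + 10^+2.19 + 10^+1.26)
   = 1 / (1 + 154.88 + 18.197) = 1/174.08 = 0.005745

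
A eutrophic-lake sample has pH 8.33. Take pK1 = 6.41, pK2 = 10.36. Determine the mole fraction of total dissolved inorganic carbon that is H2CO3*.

α₀ = 1 / (1 + K1/[H⁺] + K1K2/[H⁺]²) = 1 / (1 + 10^+1.92 + 10^-0.11)
   = 1 / (1 + 83.176 + 0.77625) = 1/84.953 = 0.01177

α₀ = 0.0118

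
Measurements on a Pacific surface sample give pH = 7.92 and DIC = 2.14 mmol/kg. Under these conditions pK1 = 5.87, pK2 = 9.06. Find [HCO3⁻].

α₁ = 1 / (1 + [H⁺]/K1 + K2/[H⁺]) = 1 / (1 + 10^-2.05 + 10^-1.14)
   = 1 / (1 + 0.0089125 + 0.072444) = 1/1.0814 = 0.9248
[HCO3⁻] = α₁ × DIC = 0.9248 × 2.14 = 1.98 mmol/kg

[HCO3⁻] = 1.98 mmol/kg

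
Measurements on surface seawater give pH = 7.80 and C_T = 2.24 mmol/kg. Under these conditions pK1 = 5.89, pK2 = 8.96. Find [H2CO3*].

[CO2*] = 0.0255 mmol/kg

α₀ = 1 / (1 + K1/[H⁺] + K1K2/[H⁺]²) = 1 / (1 + 10^+1.91 + 10^+0.75)
   = 1 / (1 + 81.283 + 5.6234) = 1/87.906 = 0.01138
[CO2*] = α₀ × DIC = 0.01138 × 2.24 = 0.0255 mmol/kg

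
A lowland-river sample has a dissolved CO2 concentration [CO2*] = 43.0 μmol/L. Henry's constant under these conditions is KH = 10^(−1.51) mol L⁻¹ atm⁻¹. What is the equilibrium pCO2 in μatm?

KH = 10^(−1.51) = 3.090×10^-2 mol L⁻¹ atm⁻¹
pCO2 = [CO2*]/KH = 43.0×10^-6 / 3.090×10^-2 = 1.39×10^-3 atm = 1390 μatm

pCO2 = 1390 μatm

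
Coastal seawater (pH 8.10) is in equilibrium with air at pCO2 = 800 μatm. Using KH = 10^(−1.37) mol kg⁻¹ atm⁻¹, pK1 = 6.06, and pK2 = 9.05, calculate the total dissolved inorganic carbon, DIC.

[CO2*] = KH · pCO2 = 10^(−1.37) × 800×10^-6 = 3.413×10^-5 mol/kg
α₀ = 1/(1 + K1/[H⁺] + K1K2/[H⁺]²) = 1/(1 + 10^+2.04 + 10^+1.09) = 0.008133
DIC = [CO2*]/α₀ = 3.413×10^-5 / 0.008133 = 4.20 mmol/kg

DIC = 4.20 mmol/kg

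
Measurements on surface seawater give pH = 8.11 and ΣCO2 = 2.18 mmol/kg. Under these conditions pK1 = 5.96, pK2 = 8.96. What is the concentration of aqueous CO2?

[CO2*] = 13.4 μmol/kg

α₀ = 1 / (1 + K1/[H⁺] + K1K2/[H⁺]²) = 1 / (1 + 10^+2.15 + 10^+1.30)
   = 1 / (1 + 141.25 + 19.953) = 1/162.21 = 0.006165
[CO2*] = α₀ × DIC = 0.006165 × 2.18 = 0.0134 mmol/kg = 13.4 μmol/kg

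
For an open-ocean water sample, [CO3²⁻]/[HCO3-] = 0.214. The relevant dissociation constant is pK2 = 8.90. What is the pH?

From K2 = [H⁺][CO3²⁻]/[HCO3-]:  pH = pK2 + log₁₀([CO3²⁻]/[HCO3-])
log₁₀(0.214) = -0.670
pH = 8.90 + (-0.670) = 8.23

pH = 8.23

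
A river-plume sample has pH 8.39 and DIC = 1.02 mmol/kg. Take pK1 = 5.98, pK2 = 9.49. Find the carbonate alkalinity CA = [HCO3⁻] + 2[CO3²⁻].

CA = 1.09 mmol/kg

CA = [HCO3⁻] + 2[CO3²⁻] = (α₁ + 2α₂)·DIC
At pH 8.39: [H⁺]/K1 = 10^-2.41 = 0.0038905, K2/[H⁺] = 10^-1.10 = 0.079433
α₁ = 1/(1 + 0.0038905 + 0.079433) = 1/1.0833 = 0.9231; α₂ = α₁·K2/[H⁺] = 0.07332
α₁ + 2α₂ = 1.0697
CA = 1.0697 × 1.02 = 1.09 mmol/kg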